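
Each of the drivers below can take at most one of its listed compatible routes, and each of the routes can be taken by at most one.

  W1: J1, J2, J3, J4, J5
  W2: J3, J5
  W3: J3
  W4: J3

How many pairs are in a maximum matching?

Unit-capacity flow: source→left, listed edges, right→sink; max matching = max flow.
Augmenting path W1→J1 (+1); matched 1.
Augmenting path W2→J3 (+1); matched 2.
Augmenting path W3→J3→W2→J5 (+1); matched 3.
No augmenting path remains; maximum matching = 3.
König certificate: {W1, W2, J3} is a vertex cover of size 3 (every listed pair touches it), so no matching can be larger.

3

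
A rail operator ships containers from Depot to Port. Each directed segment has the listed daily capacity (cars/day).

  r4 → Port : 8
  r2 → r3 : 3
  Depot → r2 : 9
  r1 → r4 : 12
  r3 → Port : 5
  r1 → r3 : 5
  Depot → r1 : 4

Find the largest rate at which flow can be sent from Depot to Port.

Augment Depot→r1→r3→Port: bottleneck 4, flow now 4.
Augment Depot→r2→r3→Port: bottleneck 1, flow now 5.
Augment Depot→r2→r3→r1→r4→Port: bottleneck 2, flow now 7. (uses reverse residual edge)
No augmenting path remains; maximum flow = 7.
In the residual graph, reachable from Depot: {Depot, r2}.
Min-cut edges: Depot→r1 (4), r2→r3 (3); capacity 4 + 3 = 7.
This cut is saturated, so no flow can exceed 7.

7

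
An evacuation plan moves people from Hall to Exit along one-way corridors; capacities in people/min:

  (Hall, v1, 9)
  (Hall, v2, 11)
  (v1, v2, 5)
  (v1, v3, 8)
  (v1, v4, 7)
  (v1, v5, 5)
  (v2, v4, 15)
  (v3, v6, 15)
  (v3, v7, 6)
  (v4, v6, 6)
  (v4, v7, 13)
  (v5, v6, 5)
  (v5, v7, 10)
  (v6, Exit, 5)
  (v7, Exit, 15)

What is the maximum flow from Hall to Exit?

Augment Hall→v1→v3→v6→Exit: bottleneck 5, flow now 5.
Augment Hall→v1→v3→v7→Exit: bottleneck 3, flow now 8.
Augment Hall→v1→v4→v7→Exit: bottleneck 1, flow now 9.
Augment Hall→v2→v4→v7→Exit: bottleneck 11, flow now 20.
No augmenting path remains; maximum flow = 20.
In the residual graph, reachable from Hall: {Hall}.
Min-cut edges: Hall→v1 (9), Hall→v2 (11); capacity 9 + 11 = 20.
This cut is saturated, so no flow can exceed 20.

20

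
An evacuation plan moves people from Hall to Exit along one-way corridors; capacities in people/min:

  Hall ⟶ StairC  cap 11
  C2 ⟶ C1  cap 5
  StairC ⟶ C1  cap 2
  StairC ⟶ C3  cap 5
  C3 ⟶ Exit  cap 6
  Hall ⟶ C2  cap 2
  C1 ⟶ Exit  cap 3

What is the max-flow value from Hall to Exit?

Augment Hall→StairC→C3→Exit: bottleneck 5, flow now 5.
Augment Hall→StairC→C1→Exit: bottleneck 2, flow now 7.
Augment Hall→C2→C1→Exit: bottleneck 1, flow now 8.
No augmenting path remains; maximum flow = 8.
In the residual graph, reachable from Hall: {Hall, StairC, C2, C1}.
Min-cut edges: StairC→C3 (5), C1→Exit (3); capacity 5 + 3 = 8.
This cut is saturated, so no flow can exceed 8.

8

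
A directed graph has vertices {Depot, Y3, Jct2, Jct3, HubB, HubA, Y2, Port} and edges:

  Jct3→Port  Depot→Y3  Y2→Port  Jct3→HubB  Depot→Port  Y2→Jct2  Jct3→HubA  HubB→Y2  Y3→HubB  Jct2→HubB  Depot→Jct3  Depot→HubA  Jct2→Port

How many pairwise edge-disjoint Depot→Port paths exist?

3

Assign every edge capacity 1; by Menger, the answer equals the max flow.
Path Depot→Port (+1); total 1.
Path Depot→Jct3→Port (+1); total 2.
Path Depot→Y3→HubB→Y2→Port (+1); total 3.
No residual Depot→Port path; max flow = 3.
Certifying cut of size 3: {Depot→Jct3, Depot→Port, Depot→Y3}.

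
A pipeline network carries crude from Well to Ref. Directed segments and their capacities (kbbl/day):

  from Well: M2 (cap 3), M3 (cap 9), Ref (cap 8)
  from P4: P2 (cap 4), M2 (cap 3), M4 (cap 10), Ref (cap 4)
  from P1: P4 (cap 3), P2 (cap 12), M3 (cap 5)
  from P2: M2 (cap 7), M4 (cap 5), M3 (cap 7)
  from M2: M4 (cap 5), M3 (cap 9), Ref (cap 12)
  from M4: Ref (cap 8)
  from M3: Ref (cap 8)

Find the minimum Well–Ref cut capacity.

Augment Well→Ref: bottleneck 8, flow now 8.
Augment Well→M2→Ref: bottleneck 3, flow now 11.
Augment Well→M3→Ref: bottleneck 8, flow now 19.
No augmenting path remains; maximum flow = 19.
By max-flow min-cut, the minimum cut capacity equals the max flow.
In the residual graph, reachable from Well: {Well, M3}.
Min-cut edges: Well→M2 (3), Well→Ref (8), M3→Ref (8); capacity 3 + 8 + 8 = 19.

19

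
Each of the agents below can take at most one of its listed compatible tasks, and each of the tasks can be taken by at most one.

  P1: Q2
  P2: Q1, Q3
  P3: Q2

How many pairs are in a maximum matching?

2

Unit-capacity flow: source→left, listed edges, right→sink; max matching = max flow.
Augmenting path P1→Q2 (+1); matched 1.
Augmenting path P2→Q1 (+1); matched 2.
No augmenting path remains; maximum matching = 2.
König certificate: {P2, Q2} is a vertex cover of size 2 (every listed pair touches it), so no matching can be larger.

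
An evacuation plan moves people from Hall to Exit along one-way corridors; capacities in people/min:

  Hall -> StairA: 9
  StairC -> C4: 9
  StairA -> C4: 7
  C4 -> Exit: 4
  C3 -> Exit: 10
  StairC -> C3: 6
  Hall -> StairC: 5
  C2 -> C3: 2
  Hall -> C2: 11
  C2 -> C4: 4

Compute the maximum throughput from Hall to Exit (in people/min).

Augment Hall→StairC→C4→Exit: bottleneck 4, flow now 4.
Augment Hall→StairC→C3→Exit: bottleneck 1, flow now 5.
Augment Hall→C2→C3→Exit: bottleneck 2, flow now 7.
Augment Hall→C2→C4→StairC→C3→Exit: bottleneck 4, flow now 11. (uses reverse residual edge)
No augmenting path remains; maximum flow = 11.
In the residual graph, reachable from Hall: {Hall, C2, StairA, C4}.
Min-cut edges: Hall→StairC (5), C2→C3 (2), C4→Exit (4); capacity 5 + 2 + 4 = 11.
This cut is saturated, so no flow can exceed 11.

11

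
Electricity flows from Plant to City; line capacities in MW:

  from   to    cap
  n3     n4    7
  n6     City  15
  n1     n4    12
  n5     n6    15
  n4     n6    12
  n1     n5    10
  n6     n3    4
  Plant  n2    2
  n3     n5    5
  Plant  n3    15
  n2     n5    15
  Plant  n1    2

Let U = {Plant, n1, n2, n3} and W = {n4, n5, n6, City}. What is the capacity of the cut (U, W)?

Edges leaving {Plant, n1, n2, n3}: n1→n4 (12), n1→n5 (10), n2→n5 (15), n3→n4 (7), n3→n5 (5).
Cut capacity = 12 + 10 + 15 + 7 + 5 = 49.

49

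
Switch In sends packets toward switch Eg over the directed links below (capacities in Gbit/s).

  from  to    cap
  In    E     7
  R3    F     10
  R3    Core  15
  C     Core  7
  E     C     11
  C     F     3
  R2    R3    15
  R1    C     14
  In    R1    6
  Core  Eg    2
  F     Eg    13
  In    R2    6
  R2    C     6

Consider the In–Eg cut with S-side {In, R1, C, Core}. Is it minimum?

Given cut capacity: 6 + 7 + 3 + 2 = 18.
Augment In→R2→C→Core→Eg: bottleneck 2, flow now 2.
Augment In→R2→C→F→Eg: bottleneck 3, flow now 5.
Augment In→R2→R3→F→Eg: bottleneck 1, flow now 6.
Augment In→R1→C→R2→R3→F→Eg: bottleneck 5, flow now 11. (uses reverse residual edge)
No augmenting path remains; maximum flow = 11.
In the residual graph, reachable from In: {In, R1, E, C, Core}.
Min-cut edges: In→R2 (6), C→F (3), Core→Eg (2); capacity 6 + 3 + 2 = 11.
Cut capacity 18 exceeds the max flow 11, so it is not minimum.

No — its capacity is 18, but the minimum cut has capacity 11.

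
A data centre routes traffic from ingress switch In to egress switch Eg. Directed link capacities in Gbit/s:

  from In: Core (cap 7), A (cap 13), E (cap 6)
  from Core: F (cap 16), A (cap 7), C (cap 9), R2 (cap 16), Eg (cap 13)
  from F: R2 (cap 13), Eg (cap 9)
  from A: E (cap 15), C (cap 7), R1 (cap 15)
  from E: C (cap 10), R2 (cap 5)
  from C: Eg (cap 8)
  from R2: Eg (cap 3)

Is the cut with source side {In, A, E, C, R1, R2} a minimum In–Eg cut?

Given cut capacity: 7 + 8 + 3 = 18.
Augment In→Core→Eg: bottleneck 7, flow now 7.
Augment In→A→C→Eg: bottleneck 7, flow now 14.
Augment In→E→C→Eg: bottleneck 1, flow now 15.
Augment In→E→R2→Eg: bottleneck 3, flow now 18.
No augmenting path remains; maximum flow = 18.
Cut capacity 18 equals the max flow, so it is a minimum cut.

Yes — it is a minimum cut (capacity 18).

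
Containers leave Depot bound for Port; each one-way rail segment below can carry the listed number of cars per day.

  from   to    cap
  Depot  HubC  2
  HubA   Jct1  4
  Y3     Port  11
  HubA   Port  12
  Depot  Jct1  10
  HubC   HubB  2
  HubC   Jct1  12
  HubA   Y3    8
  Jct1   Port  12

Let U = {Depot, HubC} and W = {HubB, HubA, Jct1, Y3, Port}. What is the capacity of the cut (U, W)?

Edges leaving {Depot, HubC}: Depot→Jct1 (10), HubC→HubB (2), HubC→Jct1 (12).
Cut capacity = 10 + 2 + 12 = 24.

24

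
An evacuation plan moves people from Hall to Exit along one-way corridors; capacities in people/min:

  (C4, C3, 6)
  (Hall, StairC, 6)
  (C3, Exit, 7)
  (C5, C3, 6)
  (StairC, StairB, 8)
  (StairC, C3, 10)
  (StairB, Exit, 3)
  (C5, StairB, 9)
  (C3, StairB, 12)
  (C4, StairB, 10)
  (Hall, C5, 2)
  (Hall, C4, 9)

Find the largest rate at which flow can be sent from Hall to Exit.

10

Augment Hall→C4→StairB→Exit: bottleneck 3, flow now 3.
Augment Hall→C4→C3→Exit: bottleneck 6, flow now 9.
Augment Hall→C5→C3→Exit: bottleneck 1, flow now 10.
No augmenting path remains; maximum flow = 10.
In the residual graph, reachable from Hall: {Hall, C4, C5, StairC, StairB, C3}.
Min-cut edges: StairB→Exit (3), C3→Exit (7); capacity 3 + 7 = 10.
This cut is saturated, so no flow can exceed 10.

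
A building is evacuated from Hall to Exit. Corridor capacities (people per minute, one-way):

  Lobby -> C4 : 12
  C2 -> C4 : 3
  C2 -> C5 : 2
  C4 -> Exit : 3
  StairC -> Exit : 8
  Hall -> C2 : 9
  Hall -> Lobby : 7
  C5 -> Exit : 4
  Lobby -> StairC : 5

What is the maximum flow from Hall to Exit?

Augment Hall→C2→C5→Exit: bottleneck 2, flow now 2.
Augment Hall→C2→C4→Exit: bottleneck 3, flow now 5.
Augment Hall→Lobby→StairC→Exit: bottleneck 5, flow now 10.
No augmenting path remains; maximum flow = 10.
In the residual graph, reachable from Hall: {Hall, C2, Lobby, C4}.
Min-cut edges: C2→C5 (2), Lobby→StairC (5), C4→Exit (3); capacity 2 + 5 + 3 = 10.
This cut is saturated, so no flow can exceed 10.

10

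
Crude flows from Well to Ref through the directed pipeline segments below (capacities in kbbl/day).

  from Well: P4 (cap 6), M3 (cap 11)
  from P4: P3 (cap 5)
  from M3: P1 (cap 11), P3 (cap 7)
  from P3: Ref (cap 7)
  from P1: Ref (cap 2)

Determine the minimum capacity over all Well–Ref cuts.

Augment Well→P4→P3→Ref: bottleneck 5, flow now 5.
Augment Well→M3→P3→Ref: bottleneck 2, flow now 7.
Augment Well→M3→P1→Ref: bottleneck 2, flow now 9.
No augmenting path remains; maximum flow = 9.
By max-flow min-cut, the minimum cut capacity equals the max flow.
In the residual graph, reachable from Well: {Well, P4, M3, P3, P1}.
Min-cut edges: P3→Ref (7), P1→Ref (2); capacity 7 + 2 = 9.

9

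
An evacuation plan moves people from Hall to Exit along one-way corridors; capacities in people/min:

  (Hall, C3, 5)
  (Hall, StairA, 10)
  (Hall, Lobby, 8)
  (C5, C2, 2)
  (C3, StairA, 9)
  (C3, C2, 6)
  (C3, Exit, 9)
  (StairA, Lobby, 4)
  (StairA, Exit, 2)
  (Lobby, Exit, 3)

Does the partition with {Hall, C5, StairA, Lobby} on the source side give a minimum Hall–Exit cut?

Given cut capacity: 5 + 2 + 2 + 3 = 12.
Augment Hall→C3→Exit: bottleneck 5, flow now 5.
Augment Hall→StairA→Exit: bottleneck 2, flow now 7.
Augment Hall→Lobby→Exit: bottleneck 3, flow now 10.
No augmenting path remains; maximum flow = 10.
In the residual graph, reachable from Hall: {Hall, StairA, Lobby}.
Min-cut edges: Hall→C3 (5), StairA→Exit (2), Lobby→Exit (3); capacity 5 + 2 + 3 = 10.
Cut capacity 12 exceeds the max flow 10, so it is not minimum.

No — its capacity is 12, but the minimum cut has capacity 10.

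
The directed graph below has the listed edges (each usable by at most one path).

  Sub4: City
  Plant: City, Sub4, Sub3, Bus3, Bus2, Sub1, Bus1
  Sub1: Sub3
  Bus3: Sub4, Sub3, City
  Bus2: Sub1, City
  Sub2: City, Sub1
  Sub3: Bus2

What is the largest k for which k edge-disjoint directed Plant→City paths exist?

4

Assign every edge capacity 1; by Menger, the answer equals the max flow.
Path Plant→City (+1); total 1.
Path Plant→Bus3→City (+1); total 2.
Path Plant→Bus2→City (+1); total 3.
Path Plant→Sub4→City (+1); total 4.
No residual Plant→City path; max flow = 4.
Certifying cut of size 4: {Bus2→City, Plant→Bus3, Plant→City, Plant→Sub4}.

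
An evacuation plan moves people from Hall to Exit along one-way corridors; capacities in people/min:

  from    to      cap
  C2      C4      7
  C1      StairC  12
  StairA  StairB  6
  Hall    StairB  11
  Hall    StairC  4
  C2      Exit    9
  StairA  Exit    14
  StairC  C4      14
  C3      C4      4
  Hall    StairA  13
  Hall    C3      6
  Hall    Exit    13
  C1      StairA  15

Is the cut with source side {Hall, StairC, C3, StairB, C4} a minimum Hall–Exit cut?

Given cut capacity: 13 + 13 = 26.
Augment Hall→Exit: bottleneck 13, flow now 13.
Augment Hall→StairA→Exit: bottleneck 13, flow now 26.
No augmenting path remains; maximum flow = 26.
Cut capacity 26 equals the max flow, so it is a minimum cut.

Yes — it is a minimum cut (capacity 26).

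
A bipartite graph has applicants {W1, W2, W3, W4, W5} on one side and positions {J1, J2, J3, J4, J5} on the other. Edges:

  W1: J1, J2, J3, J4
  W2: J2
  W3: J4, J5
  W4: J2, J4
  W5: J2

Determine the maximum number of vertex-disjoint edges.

Unit-capacity flow: source→left, listed edges, right→sink; max matching = max flow.
Augmenting path W1→J1 (+1); matched 1.
Augmenting path W2→J2 (+1); matched 2.
Augmenting path W3→J4 (+1); matched 3.
Augmenting path W4→J4→W3→J5 (+1); matched 4.
No augmenting path remains; maximum matching = 4.
König certificate: {W1, W3, W4, J2} is a vertex cover of size 4 (every listed pair touches it), so no matching can be larger.

4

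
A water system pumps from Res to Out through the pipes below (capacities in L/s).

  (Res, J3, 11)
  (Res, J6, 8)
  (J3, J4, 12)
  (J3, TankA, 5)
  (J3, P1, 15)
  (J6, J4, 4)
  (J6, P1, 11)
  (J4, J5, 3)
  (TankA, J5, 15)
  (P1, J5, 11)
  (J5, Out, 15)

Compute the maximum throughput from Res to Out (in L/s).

15

Augment Res→J3→J4→J5→Out: bottleneck 3, flow now 3.
Augment Res→J3→TankA→J5→Out: bottleneck 5, flow now 8.
Augment Res→J3→P1→J5→Out: bottleneck 3, flow now 11.
Augment Res→J6→P1→J5→Out: bottleneck 4, flow now 15.
No augmenting path remains; maximum flow = 15.
In the residual graph, reachable from Res: {Res, J3, J6, J4, TankA, P1, J5}.
Min-cut edges: J5→Out (15); capacity 15 = 15.
This cut is saturated, so no flow can exceed 15.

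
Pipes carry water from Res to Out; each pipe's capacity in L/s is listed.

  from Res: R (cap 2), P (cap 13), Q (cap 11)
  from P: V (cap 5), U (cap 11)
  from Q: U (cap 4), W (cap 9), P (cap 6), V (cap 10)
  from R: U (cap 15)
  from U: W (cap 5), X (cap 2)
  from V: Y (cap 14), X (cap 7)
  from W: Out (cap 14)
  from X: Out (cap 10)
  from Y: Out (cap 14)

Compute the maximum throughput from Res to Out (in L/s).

23

Augment Res→Q→W→Out: bottleneck 9, flow now 9.
Augment Res→P→U→W→Out: bottleneck 5, flow now 14.
Augment Res→P→U→X→Out: bottleneck 2, flow now 16.
Augment Res→P→V→X→Out: bottleneck 5, flow now 21.
Augment Res→Q→V→X→Out: bottleneck 2, flow now 23.
No augmenting path remains; maximum flow = 23.
In the residual graph, reachable from Res: {Res, P, R, U}.
Min-cut edges: Res→Q (11), P→V (5), U→W (5), U→X (2); capacity 11 + 5 + 5 + 2 = 23.
This cut is saturated, so no flow can exceed 23.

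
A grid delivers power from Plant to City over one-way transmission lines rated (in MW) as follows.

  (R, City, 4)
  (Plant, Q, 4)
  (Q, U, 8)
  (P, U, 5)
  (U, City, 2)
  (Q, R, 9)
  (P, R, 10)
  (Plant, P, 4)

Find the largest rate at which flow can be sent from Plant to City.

6

Augment Plant→P→R→City: bottleneck 4, flow now 4.
Augment Plant→Q→U→City: bottleneck 2, flow now 6.
No augmenting path remains; maximum flow = 6.
In the residual graph, reachable from Plant: {Plant, P, Q, R, U}.
Min-cut edges: R→City (4), U→City (2); capacity 4 + 2 = 6.
This cut is saturated, so no flow can exceed 6.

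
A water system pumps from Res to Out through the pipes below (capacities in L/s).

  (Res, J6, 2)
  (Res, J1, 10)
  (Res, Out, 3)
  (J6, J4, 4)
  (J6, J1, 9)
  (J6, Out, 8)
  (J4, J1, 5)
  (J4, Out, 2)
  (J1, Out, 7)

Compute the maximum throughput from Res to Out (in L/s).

Augment Res→Out: bottleneck 3, flow now 3.
Augment Res→J6→Out: bottleneck 2, flow now 5.
Augment Res→J1→Out: bottleneck 7, flow now 12.
No augmenting path remains; maximum flow = 12.
In the residual graph, reachable from Res: {Res, J1}.
Min-cut edges: Res→J6 (2), Res→Out (3), J1→Out (7); capacity 2 + 3 + 7 = 12.
This cut is saturated, so no flow can exceed 12.

12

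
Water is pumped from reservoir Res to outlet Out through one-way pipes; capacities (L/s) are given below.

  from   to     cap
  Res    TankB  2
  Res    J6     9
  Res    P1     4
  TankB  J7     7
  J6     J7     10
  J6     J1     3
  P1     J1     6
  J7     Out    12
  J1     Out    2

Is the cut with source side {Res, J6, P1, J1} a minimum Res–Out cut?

No — its capacity is 14, but the minimum cut has capacity 13.

Given cut capacity: 2 + 10 + 2 = 14.
Augment Res→TankB→J7→Out: bottleneck 2, flow now 2.
Augment Res→J6→J7→Out: bottleneck 9, flow now 11.
Augment Res→P1→J1→Out: bottleneck 2, flow now 13.
No augmenting path remains; maximum flow = 13.
In the residual graph, reachable from Res: {Res, P1, J1}.
Min-cut edges: Res→TankB (2), Res→J6 (9), J1→Out (2); capacity 2 + 9 + 2 = 13.
Cut capacity 14 exceeds the max flow 13, so it is not minimum.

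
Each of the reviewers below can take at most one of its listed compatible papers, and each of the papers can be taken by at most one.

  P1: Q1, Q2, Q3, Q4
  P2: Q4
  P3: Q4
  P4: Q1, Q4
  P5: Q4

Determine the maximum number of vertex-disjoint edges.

Unit-capacity flow: source→left, listed edges, right→sink; max matching = max flow.
Augmenting path P1→Q1 (+1); matched 1.
Augmenting path P2→Q4 (+1); matched 2.
Augmenting path P4→Q1→P1→Q2 (+1); matched 3.
No augmenting path remains; maximum matching = 3.
König certificate: {P1, P4, Q4} is a vertex cover of size 3 (every listed pair touches it), so no matching can be larger.

3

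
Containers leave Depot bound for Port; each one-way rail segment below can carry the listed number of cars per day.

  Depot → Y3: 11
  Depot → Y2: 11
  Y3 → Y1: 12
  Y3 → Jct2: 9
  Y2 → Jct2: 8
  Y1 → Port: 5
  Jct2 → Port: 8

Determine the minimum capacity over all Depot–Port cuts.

13

Augment Depot→Y3→Y1→Port: bottleneck 5, flow now 5.
Augment Depot→Y3→Jct2→Port: bottleneck 6, flow now 11.
Augment Depot→Y2→Jct2→Port: bottleneck 2, flow now 13.
No augmenting path remains; maximum flow = 13.
By max-flow min-cut, the minimum cut capacity equals the max flow.
In the residual graph, reachable from Depot: {Depot, Y3, Y2, Y1, Jct2}.
Min-cut edges: Y1→Port (5), Jct2→Port (8); capacity 5 + 8 = 13.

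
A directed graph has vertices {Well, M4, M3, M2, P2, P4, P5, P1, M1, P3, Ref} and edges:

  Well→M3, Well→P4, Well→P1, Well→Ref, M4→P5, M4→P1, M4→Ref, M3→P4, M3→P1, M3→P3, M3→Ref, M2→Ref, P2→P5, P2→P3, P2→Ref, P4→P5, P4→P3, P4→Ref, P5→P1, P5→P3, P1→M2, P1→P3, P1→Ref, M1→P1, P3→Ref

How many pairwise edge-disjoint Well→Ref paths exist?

4

Assign every edge capacity 1; by Menger, the answer equals the max flow.
Path Well→Ref (+1); total 1.
Path Well→M3→Ref (+1); total 2.
Path Well→P4→Ref (+1); total 3.
Path Well→P1→Ref (+1); total 4.
No residual Well→Ref path; max flow = 4.
Certifying cut of size 4: {Well→M3, Well→P1, Well→P4, Well→Ref}.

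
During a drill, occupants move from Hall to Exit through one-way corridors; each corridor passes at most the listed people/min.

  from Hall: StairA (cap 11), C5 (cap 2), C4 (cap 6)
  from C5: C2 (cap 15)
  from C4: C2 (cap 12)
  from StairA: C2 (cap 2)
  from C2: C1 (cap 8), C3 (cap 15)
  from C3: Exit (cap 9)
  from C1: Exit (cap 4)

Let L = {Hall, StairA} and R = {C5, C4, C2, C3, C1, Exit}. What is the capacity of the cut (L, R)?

10

Edges leaving {Hall, StairA}: Hall→C5 (2), Hall→C4 (6), StairA→C2 (2).
Cut capacity = 2 + 6 + 2 = 10.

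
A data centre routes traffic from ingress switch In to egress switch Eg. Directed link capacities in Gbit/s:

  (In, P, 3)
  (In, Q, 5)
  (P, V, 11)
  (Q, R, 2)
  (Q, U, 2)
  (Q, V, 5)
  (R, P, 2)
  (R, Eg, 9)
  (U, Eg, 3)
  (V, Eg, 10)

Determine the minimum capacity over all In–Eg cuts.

Augment In→P→V→Eg: bottleneck 3, flow now 3.
Augment In→Q→R→Eg: bottleneck 2, flow now 5.
Augment In→Q→U→Eg: bottleneck 2, flow now 7.
Augment In→Q→V→Eg: bottleneck 1, flow now 8.
No augmenting path remains; maximum flow = 8.
By max-flow min-cut, the minimum cut capacity equals the max flow.
In the residual graph, reachable from In: {In}.
Min-cut edges: In→P (3), In→Q (5); capacity 3 + 5 = 8.

8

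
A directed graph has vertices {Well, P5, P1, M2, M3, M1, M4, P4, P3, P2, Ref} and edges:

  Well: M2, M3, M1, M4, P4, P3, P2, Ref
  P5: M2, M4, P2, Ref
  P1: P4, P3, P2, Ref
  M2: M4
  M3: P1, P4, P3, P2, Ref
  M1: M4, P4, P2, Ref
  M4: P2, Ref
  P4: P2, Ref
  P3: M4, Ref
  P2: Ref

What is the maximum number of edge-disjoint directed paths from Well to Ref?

Assign every edge capacity 1; by Menger, the answer equals the max flow.
Path Well→Ref (+1); total 1.
Path Well→M3→Ref (+1); total 2.
Path Well→M1→Ref (+1); total 3.
Path Well→M4→Ref (+1); total 4.
Path Well→P4→Ref (+1); total 5.
Path Well→P3→Ref (+1); total 6.
Path Well→P2→Ref (+1); total 7.
No residual Well→Ref path; max flow = 7.
Certifying cut of size 7: {M4→Ref, P2→Ref, Well→M1, Well→M3, Well→P3, Well→P4, Well→Ref}.

7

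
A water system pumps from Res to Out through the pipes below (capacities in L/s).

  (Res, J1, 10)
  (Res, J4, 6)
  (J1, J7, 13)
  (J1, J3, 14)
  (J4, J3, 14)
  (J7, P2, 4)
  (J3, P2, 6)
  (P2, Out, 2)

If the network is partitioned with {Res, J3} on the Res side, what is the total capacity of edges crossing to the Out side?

22

Edges leaving {Res, J3}: Res→J1 (10), Res→J4 (6), J3→P2 (6).
Cut capacity = 10 + 6 + 6 = 22.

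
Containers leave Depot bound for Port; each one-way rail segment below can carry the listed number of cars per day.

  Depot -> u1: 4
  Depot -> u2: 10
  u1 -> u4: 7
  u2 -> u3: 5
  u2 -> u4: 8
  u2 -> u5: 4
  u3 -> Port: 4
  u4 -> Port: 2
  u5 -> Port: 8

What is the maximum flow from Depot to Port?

Augment Depot→u1→u4→Port: bottleneck 2, flow now 2.
Augment Depot→u2→u3→Port: bottleneck 4, flow now 6.
Augment Depot→u2→u5→Port: bottleneck 4, flow now 10.
No augmenting path remains; maximum flow = 10.
In the residual graph, reachable from Depot: {Depot, u1, u2, u3, u4}.
Min-cut edges: u2→u5 (4), u3→Port (4), u4→Port (2); capacity 4 + 4 + 2 = 10.
This cut is saturated, so no flow can exceed 10.

10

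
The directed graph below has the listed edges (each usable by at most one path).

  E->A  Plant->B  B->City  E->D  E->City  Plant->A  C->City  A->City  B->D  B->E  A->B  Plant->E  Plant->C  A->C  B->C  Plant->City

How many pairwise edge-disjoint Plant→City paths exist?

5

Assign every edge capacity 1; by Menger, the answer equals the max flow.
Path Plant→City (+1); total 1.
Path Plant→A→City (+1); total 2.
Path Plant→B→City (+1); total 3.
Path Plant→C→City (+1); total 4.
Path Plant→E→City (+1); total 5.
No residual Plant→City path; max flow = 5.
Certifying cut of size 5: {Plant→A, Plant→B, Plant→C, Plant→City, Plant→E}.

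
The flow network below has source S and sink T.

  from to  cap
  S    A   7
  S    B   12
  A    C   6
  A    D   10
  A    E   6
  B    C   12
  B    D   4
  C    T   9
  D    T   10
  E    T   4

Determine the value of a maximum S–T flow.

19

Augment S→A→C→T: bottleneck 6, flow now 6.
Augment S→A→D→T: bottleneck 1, flow now 7.
Augment S→B→C→T: bottleneck 3, flow now 10.
Augment S→B→D→T: bottleneck 4, flow now 14.
Augment S→B→C→A→D→T: bottleneck 5, flow now 19. (uses reverse residual edge)
No augmenting path remains; maximum flow = 19.
In the residual graph, reachable from S: {S}.
Min-cut edges: S→A (7), S→B (12); capacity 7 + 12 = 19.
This cut is saturated, so no flow can exceed 19.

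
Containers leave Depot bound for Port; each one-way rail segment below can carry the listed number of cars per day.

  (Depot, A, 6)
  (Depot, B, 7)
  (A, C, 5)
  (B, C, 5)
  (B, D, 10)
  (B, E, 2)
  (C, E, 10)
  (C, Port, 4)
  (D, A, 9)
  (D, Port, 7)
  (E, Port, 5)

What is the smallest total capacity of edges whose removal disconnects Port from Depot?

Augment Depot→A→C→Port: bottleneck 4, flow now 4.
Augment Depot→B→D→Port: bottleneck 7, flow now 11.
Augment Depot→A→C→E→Port: bottleneck 1, flow now 12.
No augmenting path remains; maximum flow = 12.
By max-flow min-cut, the minimum cut capacity equals the max flow.
In the residual graph, reachable from Depot: {Depot, A}.
Min-cut edges: Depot→B (7), A→C (5); capacity 7 + 5 = 12.

12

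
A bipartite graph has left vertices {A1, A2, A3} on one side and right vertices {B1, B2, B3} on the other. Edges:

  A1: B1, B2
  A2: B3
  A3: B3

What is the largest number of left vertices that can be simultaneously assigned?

Unit-capacity flow: source→left, listed edges, right→sink; max matching = max flow.
Augmenting path A1→B1 (+1); matched 1.
Augmenting path A2→B3 (+1); matched 2.
No augmenting path remains; maximum matching = 2.
König certificate: {A1, B3} is a vertex cover of size 2 (every listed pair touches it), so no matching can be larger.

2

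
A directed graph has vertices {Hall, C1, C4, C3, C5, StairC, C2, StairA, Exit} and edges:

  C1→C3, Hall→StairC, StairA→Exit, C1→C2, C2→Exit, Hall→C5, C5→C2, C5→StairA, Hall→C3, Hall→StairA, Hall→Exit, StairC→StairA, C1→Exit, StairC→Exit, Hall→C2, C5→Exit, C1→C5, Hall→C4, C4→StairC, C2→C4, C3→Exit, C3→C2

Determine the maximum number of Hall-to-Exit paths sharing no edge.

6

Assign every edge capacity 1; by Menger, the answer equals the max flow.
Path Hall→Exit (+1); total 1.
Path Hall→C3→Exit (+1); total 2.
Path Hall→C5→Exit (+1); total 3.
Path Hall→StairC→Exit (+1); total 4.
Path Hall→C2→Exit (+1); total 5.
Path Hall→StairA→Exit (+1); total 6.
No residual Hall→Exit path; max flow = 6.
Certifying cut of size 6: {Hall→C2, Hall→C3, Hall→C5, Hall→Exit, StairA→Exit, StairC→Exit}.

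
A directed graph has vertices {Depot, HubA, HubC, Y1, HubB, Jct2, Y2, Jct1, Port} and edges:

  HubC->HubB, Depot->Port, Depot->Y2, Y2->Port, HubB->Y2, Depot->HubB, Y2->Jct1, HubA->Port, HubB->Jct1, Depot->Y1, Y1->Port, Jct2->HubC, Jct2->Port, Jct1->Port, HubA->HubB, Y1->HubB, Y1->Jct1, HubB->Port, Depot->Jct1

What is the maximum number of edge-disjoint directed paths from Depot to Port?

5

Assign every edge capacity 1; by Menger, the answer equals the max flow.
Path Depot→Port (+1); total 1.
Path Depot→Y1→Port (+1); total 2.
Path Depot→HubB→Port (+1); total 3.
Path Depot→Y2→Port (+1); total 4.
Path Depot→Jct1→Port (+1); total 5.
No residual Depot→Port path; max flow = 5.
Certifying cut of size 5: {Depot→HubB, Depot→Jct1, Depot→Port, Depot→Y1, Depot→Y2}.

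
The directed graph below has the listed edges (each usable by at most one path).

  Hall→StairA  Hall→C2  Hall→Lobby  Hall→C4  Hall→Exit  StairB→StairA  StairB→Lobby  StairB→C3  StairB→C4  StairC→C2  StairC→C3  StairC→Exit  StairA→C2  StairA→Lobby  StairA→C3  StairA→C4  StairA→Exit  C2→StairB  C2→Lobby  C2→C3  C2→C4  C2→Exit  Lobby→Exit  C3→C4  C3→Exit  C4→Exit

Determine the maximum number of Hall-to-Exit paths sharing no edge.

Assign every edge capacity 1; by Menger, the answer equals the max flow.
Path Hall→Exit (+1); total 1.
Path Hall→StairA→Exit (+1); total 2.
Path Hall→C2→Exit (+1); total 3.
Path Hall→Lobby→Exit (+1); total 4.
Path Hall→C4→Exit (+1); total 5.
No residual Hall→Exit path; max flow = 5.
Certifying cut of size 5: {Hall→C2, Hall→C4, Hall→Exit, Hall→Lobby, Hall→StairA}.

5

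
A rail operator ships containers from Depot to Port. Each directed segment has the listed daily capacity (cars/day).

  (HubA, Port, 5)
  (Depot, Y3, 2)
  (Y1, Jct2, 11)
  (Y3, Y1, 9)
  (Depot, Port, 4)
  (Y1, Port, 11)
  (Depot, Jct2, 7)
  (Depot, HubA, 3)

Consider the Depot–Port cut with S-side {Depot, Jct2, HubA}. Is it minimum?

Given cut capacity: 2 + 4 + 5 = 11.
Augment Depot→Port: bottleneck 4, flow now 4.
Augment Depot→HubA→Port: bottleneck 3, flow now 7.
Augment Depot→Y3→Y1→Port: bottleneck 2, flow now 9.
No augmenting path remains; maximum flow = 9.
In the residual graph, reachable from Depot: {Depot, Jct2}.
Min-cut edges: Depot→Y3 (2), Depot→HubA (3), Depot→Port (4); capacity 2 + 3 + 4 = 9.
Cut capacity 11 exceeds the max flow 9, so it is not minimum.

No — its capacity is 11, but the minimum cut has capacity 9.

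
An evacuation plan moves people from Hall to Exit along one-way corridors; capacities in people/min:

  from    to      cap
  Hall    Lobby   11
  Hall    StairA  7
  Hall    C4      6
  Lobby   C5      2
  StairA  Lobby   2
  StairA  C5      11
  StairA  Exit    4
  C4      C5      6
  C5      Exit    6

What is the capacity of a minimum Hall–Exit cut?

10

Augment Hall→StairA→Exit: bottleneck 4, flow now 4.
Augment Hall→Lobby→C5→Exit: bottleneck 2, flow now 6.
Augment Hall→StairA→C5→Exit: bottleneck 3, flow now 9.
Augment Hall→C4→C5→Exit: bottleneck 1, flow now 10.
No augmenting path remains; maximum flow = 10.
By max-flow min-cut, the minimum cut capacity equals the max flow.
In the residual graph, reachable from Hall: {Hall, Lobby, StairA, C4, C5}.
Min-cut edges: StairA→Exit (4), C5→Exit (6); capacity 4 + 6 = 10.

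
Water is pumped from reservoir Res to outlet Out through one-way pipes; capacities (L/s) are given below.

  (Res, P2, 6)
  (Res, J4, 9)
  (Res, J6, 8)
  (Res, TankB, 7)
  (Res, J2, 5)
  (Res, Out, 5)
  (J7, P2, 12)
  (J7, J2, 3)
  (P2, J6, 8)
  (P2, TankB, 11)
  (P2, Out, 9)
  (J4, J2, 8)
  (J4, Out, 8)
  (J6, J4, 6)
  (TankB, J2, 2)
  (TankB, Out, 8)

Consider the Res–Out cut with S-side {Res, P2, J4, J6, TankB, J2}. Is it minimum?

Given cut capacity: 5 + 9 + 8 + 8 = 30.
Augment Res→Out: bottleneck 5, flow now 5.
Augment Res→P2→Out: bottleneck 6, flow now 11.
Augment Res→J4→Out: bottleneck 8, flow now 19.
Augment Res→TankB→Out: bottleneck 7, flow now 26.
No augmenting path remains; maximum flow = 26.
In the residual graph, reachable from Res: {Res, J4, J6, J2}.
Min-cut edges: Res→P2 (6), Res→TankB (7), Res→Out (5), J4→Out (8); capacity 6 + 7 + 5 + 8 = 26.
Cut capacity 30 exceeds the max flow 26, so it is not minimum.

No — its capacity is 30, but the minimum cut has capacity 26.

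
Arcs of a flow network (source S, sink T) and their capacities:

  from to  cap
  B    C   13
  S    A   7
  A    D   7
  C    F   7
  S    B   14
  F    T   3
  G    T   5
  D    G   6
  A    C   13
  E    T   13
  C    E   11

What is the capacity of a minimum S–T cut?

19

Augment S→A→C→E→T: bottleneck 7, flow now 7.
Augment S→B→C→E→T: bottleneck 4, flow now 11.
Augment S→B→C→F→T: bottleneck 3, flow now 14.
Augment S→B→C→A→D→G→T: bottleneck 5, flow now 19. (uses reverse residual edge)
No augmenting path remains; maximum flow = 19.
By max-flow min-cut, the minimum cut capacity equals the max flow.
In the residual graph, reachable from S: {S, A, B, C, D, F, G}.
Min-cut edges: C→E (11), F→T (3), G→T (5); capacity 11 + 3 + 5 = 19.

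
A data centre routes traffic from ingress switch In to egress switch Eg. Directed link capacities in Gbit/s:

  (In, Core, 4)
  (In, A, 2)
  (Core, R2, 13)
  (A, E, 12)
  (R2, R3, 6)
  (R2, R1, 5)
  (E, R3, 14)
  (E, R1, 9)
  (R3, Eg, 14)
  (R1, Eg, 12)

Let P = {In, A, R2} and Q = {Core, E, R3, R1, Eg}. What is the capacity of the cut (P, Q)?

Edges leaving {In, A, R2}: In→Core (4), A→E (12), R2→R3 (6), R2→R1 (5).
Cut capacity = 4 + 12 + 6 + 5 = 27.

27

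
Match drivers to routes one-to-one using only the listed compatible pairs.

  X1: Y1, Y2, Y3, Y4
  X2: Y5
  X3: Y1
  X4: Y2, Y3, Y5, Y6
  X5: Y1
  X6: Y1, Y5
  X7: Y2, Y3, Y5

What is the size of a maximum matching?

Unit-capacity flow: source→left, listed edges, right→sink; max matching = max flow.
Augmenting path X1→Y1 (+1); matched 1.
Augmenting path X2→Y5 (+1); matched 2.
Augmenting path X4→Y2 (+1); matched 3.
Augmenting path X7→Y3 (+1); matched 4.
Augmenting path X3→Y1→X1→Y4 (+1); matched 5.
No augmenting path remains; maximum matching = 5.
König certificate: {X1, X4, X7, Y1, Y5} is a vertex cover of size 5 (every listed pair touches it), so no matching can be larger.

5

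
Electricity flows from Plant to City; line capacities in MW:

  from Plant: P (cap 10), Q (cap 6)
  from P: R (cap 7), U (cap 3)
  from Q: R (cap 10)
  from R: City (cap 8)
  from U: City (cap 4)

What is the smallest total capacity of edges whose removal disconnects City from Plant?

Augment Plant→P→R→City: bottleneck 7, flow now 7.
Augment Plant→P→U→City: bottleneck 3, flow now 10.
Augment Plant→Q→R→City: bottleneck 1, flow now 11.
No augmenting path remains; maximum flow = 11.
By max-flow min-cut, the minimum cut capacity equals the max flow.
In the residual graph, reachable from Plant: {Plant, P, Q, R}.
Min-cut edges: P→U (3), R→City (8); capacity 3 + 8 = 11.

11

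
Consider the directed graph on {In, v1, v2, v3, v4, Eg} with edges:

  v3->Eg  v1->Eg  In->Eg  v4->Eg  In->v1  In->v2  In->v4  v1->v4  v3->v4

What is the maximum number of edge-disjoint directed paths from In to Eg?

Assign every edge capacity 1; by Menger, the answer equals the max flow.
Path In→Eg (+1); total 1.
Path In→v1→Eg (+1); total 2.
Path In→v4→Eg (+1); total 3.
No residual In→Eg path; max flow = 3.
Certifying cut of size 3: {In→Eg, In→v1, In→v4}.

3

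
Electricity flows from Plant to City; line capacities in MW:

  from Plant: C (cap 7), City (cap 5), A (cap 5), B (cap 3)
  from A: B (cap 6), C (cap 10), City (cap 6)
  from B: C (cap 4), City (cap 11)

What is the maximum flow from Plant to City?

13

Augment Plant→City: bottleneck 5, flow now 5.
Augment Plant→A→City: bottleneck 5, flow now 10.
Augment Plant→B→City: bottleneck 3, flow now 13.
No augmenting path remains; maximum flow = 13.
In the residual graph, reachable from Plant: {Plant, C}.
Min-cut edges: Plant→A (5), Plant→B (3), Plant→City (5); capacity 5 + 3 + 5 = 13.
This cut is saturated, so no flow can exceed 13.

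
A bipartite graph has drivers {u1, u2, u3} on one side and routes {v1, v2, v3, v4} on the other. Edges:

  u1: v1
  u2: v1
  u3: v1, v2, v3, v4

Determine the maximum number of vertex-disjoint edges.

2

Unit-capacity flow: source→left, listed edges, right→sink; max matching = max flow.
Augmenting path u1→v1 (+1); matched 1.
Augmenting path u3→v2 (+1); matched 2.
No augmenting path remains; maximum matching = 2.
König certificate: {u3, v1} is a vertex cover of size 2 (every listed pair touches it), so no matching can be larger.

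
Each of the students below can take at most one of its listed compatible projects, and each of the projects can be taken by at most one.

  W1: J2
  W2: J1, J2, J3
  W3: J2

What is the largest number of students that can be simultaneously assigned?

Unit-capacity flow: source→left, listed edges, right→sink; max matching = max flow.
Augmenting path W1→J2 (+1); matched 1.
Augmenting path W2→J1 (+1); matched 2.
No augmenting path remains; maximum matching = 2.
König certificate: {W2, J2} is a vertex cover of size 2 (every listed pair touches it), so no matching can be larger.

2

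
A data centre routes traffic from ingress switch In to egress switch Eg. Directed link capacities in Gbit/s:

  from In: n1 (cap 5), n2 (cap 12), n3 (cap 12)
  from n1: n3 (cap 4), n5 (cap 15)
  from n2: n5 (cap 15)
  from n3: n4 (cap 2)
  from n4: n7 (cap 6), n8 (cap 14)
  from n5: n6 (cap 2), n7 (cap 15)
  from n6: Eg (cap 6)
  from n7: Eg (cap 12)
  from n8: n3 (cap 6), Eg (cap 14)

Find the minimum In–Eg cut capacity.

16

Augment In→n1→n5→n6→Eg: bottleneck 2, flow now 2.
Augment In→n1→n5→n7→Eg: bottleneck 3, flow now 5.
Augment In→n2→n5→n7→Eg: bottleneck 9, flow now 14.
Augment In→n3→n4→n8→Eg: bottleneck 2, flow now 16.
No augmenting path remains; maximum flow = 16.
By max-flow min-cut, the minimum cut capacity equals the max flow.
In the residual graph, reachable from In: {In, n1, n2, n3, n5, n7}.
Min-cut edges: n3→n4 (2), n5→n6 (2), n7→Eg (12); capacity 2 + 2 + 12 = 16.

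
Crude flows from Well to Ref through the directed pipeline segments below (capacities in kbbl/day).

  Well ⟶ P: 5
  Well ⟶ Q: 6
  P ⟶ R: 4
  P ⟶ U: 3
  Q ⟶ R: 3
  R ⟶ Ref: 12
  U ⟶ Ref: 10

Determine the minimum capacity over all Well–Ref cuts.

Augment Well→P→R→Ref: bottleneck 4, flow now 4.
Augment Well→P→U→Ref: bottleneck 1, flow now 5.
Augment Well→Q→R→Ref: bottleneck 3, flow now 8.
No augmenting path remains; maximum flow = 8.
By max-flow min-cut, the minimum cut capacity equals the max flow.
In the residual graph, reachable from Well: {Well, Q}.
Min-cut edges: Well→P (5), Q→R (3); capacity 5 + 3 = 8.

8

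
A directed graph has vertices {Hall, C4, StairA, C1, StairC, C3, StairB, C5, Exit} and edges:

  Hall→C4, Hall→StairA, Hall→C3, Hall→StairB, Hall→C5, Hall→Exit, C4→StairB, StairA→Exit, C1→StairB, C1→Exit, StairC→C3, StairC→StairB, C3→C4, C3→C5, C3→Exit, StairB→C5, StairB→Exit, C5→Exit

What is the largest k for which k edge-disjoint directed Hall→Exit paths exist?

5

Assign every edge capacity 1; by Menger, the answer equals the max flow.
Path Hall→Exit (+1); total 1.
Path Hall→StairA→Exit (+1); total 2.
Path Hall→C3→Exit (+1); total 3.
Path Hall→StairB→Exit (+1); total 4.
Path Hall→C5→Exit (+1); total 5.
No residual Hall→Exit path; max flow = 5.
Certifying cut of size 5: {C5→Exit, Hall→C3, Hall→Exit, Hall→StairA, StairB→Exit}.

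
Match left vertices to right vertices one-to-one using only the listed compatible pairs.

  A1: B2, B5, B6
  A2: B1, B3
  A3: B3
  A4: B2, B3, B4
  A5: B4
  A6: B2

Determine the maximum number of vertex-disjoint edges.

5

Unit-capacity flow: source→left, listed edges, right→sink; max matching = max flow.
Augmenting path A1→B2 (+1); matched 1.
Augmenting path A2→B1 (+1); matched 2.
Augmenting path A3→B3 (+1); matched 3.
Augmenting path A4→B4 (+1); matched 4.
Augmenting path A6→B2→A1→B5 (+1); matched 5.
No augmenting path remains; maximum matching = 5.
König certificate: {A1, A2, B2, B3, B4} is a vertex cover of size 5 (every listed pair touches it), so no matching can be larger.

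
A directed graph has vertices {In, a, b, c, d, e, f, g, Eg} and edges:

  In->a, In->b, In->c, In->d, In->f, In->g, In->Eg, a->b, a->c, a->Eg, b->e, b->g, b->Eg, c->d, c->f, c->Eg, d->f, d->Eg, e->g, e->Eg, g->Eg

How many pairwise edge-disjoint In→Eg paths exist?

Assign every edge capacity 1; by Menger, the answer equals the max flow.
Path In→Eg (+1); total 1.
Path In→a→Eg (+1); total 2.
Path In→b→Eg (+1); total 3.
Path In→c→Eg (+1); total 4.
Path In→d→Eg (+1); total 5.
Path In→g→Eg (+1); total 6.
No residual In→Eg path; max flow = 6.
Certifying cut of size 6: {In→Eg, In→a, In→b, In→c, In→d, In→g}.

6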